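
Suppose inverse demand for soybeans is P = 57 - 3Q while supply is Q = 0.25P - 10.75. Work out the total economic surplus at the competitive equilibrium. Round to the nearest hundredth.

Rewriting supply in inverse form: P = 43 + 4Q.
Setting demand equal to supply, 14 = 7Q, so Q* = 2 and P* = 51.
Total surplus is the full triangle between the curves from 0 to Q*: (1/2)(2)(57 - 43) = 14.

14.00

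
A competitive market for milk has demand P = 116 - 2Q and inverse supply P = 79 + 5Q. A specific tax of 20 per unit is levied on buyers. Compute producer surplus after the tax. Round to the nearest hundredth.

14.74

Pre-tax equilibrium: 116 - 2Q = 79 + 5Q gives Q* = 5.2857, P* = 105.4286.
With the tax, buyers' net willingness to pay falls by 20: (116 - 20) - 2Q = 79 + 5Q, so Q_t = 2.4286. Buyers pay P_b = 111.1429; sellers receive P_s = P_b - 20 = 91.1429.
PS = (1/2)(Q_t)(P_s - 79) = (1/2)(2.4286)(12.1429) = 14.7449.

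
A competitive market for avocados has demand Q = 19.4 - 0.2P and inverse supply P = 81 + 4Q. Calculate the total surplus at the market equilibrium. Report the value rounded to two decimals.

Rewriting demand in inverse form: P = 97 - 5Q.
Setting demand equal to supply, 16 = 9Q, so Q* = 1.7778 and P* = 88.1111.
CS = (1/2)(1.7778)(8.8889) = 7.9012 and PS = (1/2)(1.7778)(7.1111) = 6.321, so total surplus = 14.2222.

14.22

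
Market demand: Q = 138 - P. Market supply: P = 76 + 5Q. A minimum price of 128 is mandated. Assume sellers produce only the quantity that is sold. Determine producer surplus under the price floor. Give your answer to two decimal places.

Rewriting demand in inverse form: P = 138 - Q.
Without the control, 138 - Q = 76 + 5Q so Q* = 10.3333 and P* = 127.6667.
At P = 128, buyers demand (138 - 128)/1 = 10 while sellers would supply more, so the quantity traded is 10 at price 128.
The supply price at Q = 10 is 126. PS is the trapezoid between 128 and supply over [0, 10]: (1/2)[(128 - 76) + (128 - 126)](10) = 270.

270.00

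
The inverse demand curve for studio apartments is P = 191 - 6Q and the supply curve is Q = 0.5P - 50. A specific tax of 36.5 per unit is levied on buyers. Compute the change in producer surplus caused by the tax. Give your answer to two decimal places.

Rewriting supply in inverse form: P = 100 + 2Q.
Without the tax, 191 - 6Q = 100 + 2Q so Q* = 11.375 and P* = 122.75.
A tax on buyers shifts demand down by 36.5: (191 - 36.5) - 6Q = 100 + 2Q, so Q_t = 6.8125. Buyers pay P_b = 150.125; sellers receive P_s = P_b - 36.5 = 113.625.
Producers lose the trapezoid between P_s and P* out to Q_t plus the triangle from Q_t to Q*: change in PS = 46.4102 - 129.3906 = -82.9805.

-82.98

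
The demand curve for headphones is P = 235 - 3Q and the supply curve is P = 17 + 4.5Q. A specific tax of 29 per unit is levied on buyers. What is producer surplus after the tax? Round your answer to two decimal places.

Without the tax, 235 - 3Q = 17 + 4.5Q so Q* = 29.0667 and P* = 147.8.
With the tax, buyers' net willingness to pay falls by 29: (235 - 29) - 3Q = 17 + 4.5Q, so Q_t = 25.2. Buyers pay P_b = 159.4; sellers receive P_s = P_b - 29 = 130.4.
PS = (1/2)(Q_t)(P_s - 17) = (1/2)(25.2)(113.4) = 1428.84.

1428.84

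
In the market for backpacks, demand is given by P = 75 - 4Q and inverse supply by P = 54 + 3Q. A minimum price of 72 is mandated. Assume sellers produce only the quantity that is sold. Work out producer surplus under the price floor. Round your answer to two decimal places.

12.66

Free-market equilibrium: 75 - 4Q = 54 + 3Q gives Q* = 3, P* = 63.
At P = 72, buyers demand (75 - 72)/4 = 0.75 while sellers would supply more, so the quantity traded is 0.75 at price 72.
The supply price at Q = 0.75 is 56.25. PS is the trapezoid between 72 and supply over [0, 0.75]: (1/2)[(72 - 54) + (72 - 56.25)](0.75) = 12.6562.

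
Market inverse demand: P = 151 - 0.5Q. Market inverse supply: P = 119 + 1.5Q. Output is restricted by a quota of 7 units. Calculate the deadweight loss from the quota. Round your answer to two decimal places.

81.00

Unrestricted equilibrium: Q* = (151 - 119)/(0.5 + 1.5) = 16.
At Q = 7 the demand price is 151 - 0.5(7) = 147.5 and the supply price is 119 + 1.5(7) = 129.5.
Deadweight loss is the triangle between the curves from 7 to 16: (1/2)(147.5 - 129.5)(16 - 7) = 81.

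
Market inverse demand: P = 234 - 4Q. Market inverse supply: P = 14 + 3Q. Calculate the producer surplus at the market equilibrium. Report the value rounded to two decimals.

Equilibrium: 234 - 4Q = 14 + 3Q, so Q* = 31.4286 and P* = 108.2857.
Producer surplus is the triangle above supply below P*: (1/2)(31.4286)(108.2857 - 14) = (1/2)(31.4286)(94.2857) = 1481.6327.

1481.63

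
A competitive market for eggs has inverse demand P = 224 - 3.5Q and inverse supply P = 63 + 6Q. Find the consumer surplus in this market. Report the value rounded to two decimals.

502.62

Equilibrium: 224 - 3.5Q = 63 + 6Q, so Q* = 16.9474 and P* = 164.6842.
CS is the area between the demand curve and P* from 0 to Q*: (1/2)(16.9474)(59.3158) = 502.6233.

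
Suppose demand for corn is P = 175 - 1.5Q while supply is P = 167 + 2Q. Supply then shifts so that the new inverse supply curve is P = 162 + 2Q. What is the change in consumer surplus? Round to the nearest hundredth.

6.43

Initial equilibrium: Q_0 = 2.2857, P_0 = 171.5714; CS_0 = (1/2)(2.2857)(3.4286) = 3.9184, PS_0 = (1/2)(2.2857)(4.5714) = 5.2245.
New equilibrium: 175 - 1.5Q = 162 + 2Q gives Q_1 = 3.7143, P_1 = 169.4286; CS_1 = 10.3469, PS_1 = 13.7959.
Change in consumer surplus = 10.3469 - 3.9184 = 6.4286.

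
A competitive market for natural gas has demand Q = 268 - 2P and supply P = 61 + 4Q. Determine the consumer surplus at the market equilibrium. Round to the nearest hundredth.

65.79

Rewriting demand in inverse form: P = 134 - 0.5Q.
Set 134 - 0.5Q = 61 + 4Q, which gives 73 = 4.5Q, so Q* = 16.2222 and P* = 134 - 0.5(16.2222) = 125.8889.
CS is the area between the demand curve and P* from 0 to Q*: (1/2)(16.2222)(8.1111) = 65.7901.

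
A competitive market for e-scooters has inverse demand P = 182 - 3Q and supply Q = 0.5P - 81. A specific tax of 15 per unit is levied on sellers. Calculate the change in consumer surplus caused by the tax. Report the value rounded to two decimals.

-22.50

Rewriting supply in inverse form: P = 162 + 2Q.
Without the tax, 182 - 3Q = 162 + 2Q so Q* = 4 and P* = 170.
With the tax, sellers need 15 more per unit: 182 - 3Q = 162 + 2Q + 15, so Q_t = 1. Buyers pay P_b = 179; sellers receive P_s = P_b - 15 = 164.
CS falls from (1/2)(4)(12) = 24 to (1/2)(1)(3) = 1.5, a change of -22.5.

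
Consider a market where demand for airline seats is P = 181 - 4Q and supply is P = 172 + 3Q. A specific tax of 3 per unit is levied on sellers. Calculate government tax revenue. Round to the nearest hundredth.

Pre-tax equilibrium: 181 - 4Q = 172 + 3Q gives Q* = 1.2857, P* = 175.8571.
A tax on sellers shifts supply up by 3: 181 - 4Q = 172 + 3Q + 3, so Q_t = 0.8571. Buyers pay P_b = 177.5714; sellers receive P_s = P_b - 3 = 174.5714.
Revenue is the tax times quantity traded: 3 x 0.8571 = 2.5714.

2.57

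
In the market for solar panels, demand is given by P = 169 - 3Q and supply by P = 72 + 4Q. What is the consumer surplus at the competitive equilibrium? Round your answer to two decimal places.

288.03

Set 169 - 3Q = 72 + 4Q, which gives 97 = 7Q, so Q* = 13.8571 and P* = 169 - 3(13.8571) = 127.4286.
CS is the area between the demand curve and P* from 0 to Q*: (1/2)(13.8571)(41.5714) = 288.0306.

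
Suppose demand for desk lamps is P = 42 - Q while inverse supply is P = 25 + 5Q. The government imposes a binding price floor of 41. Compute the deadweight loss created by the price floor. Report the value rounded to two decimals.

10.08

Free-market equilibrium: 42 - Q = 25 + 5Q gives Q* = 2.8333, P* = 39.1667.
At P = 41, buyers demand (42 - 41)/1 = 1 while sellers would supply more, so the quantity traded is 1 at price 41.
At Q = 1 the demand price is 41 and the supply price is 30. Deadweight loss is the triangle between the curves from 1 to 2.8333: (1/2)(41 - 30)(2.8333 - 1) = 10.0833.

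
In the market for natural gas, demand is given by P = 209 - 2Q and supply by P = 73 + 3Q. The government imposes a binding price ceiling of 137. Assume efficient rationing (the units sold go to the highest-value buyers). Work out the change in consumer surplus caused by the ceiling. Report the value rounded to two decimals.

Without the control, 209 - 2Q = 73 + 3Q so Q* = 27.2 and P* = 154.6.
At P = 137, sellers supply (137 - 73)/3 = 21.3333 while buyers want more, so the quantity traded is 21.3333 at price 137.
CS goes from (1/2)(27.2)(54.4) = 739.84 to 1080.8889 (computed as (209 - 137)(21.3333) - (1/2)(2)(21.3333)^2), a change of 341.0489.

341.05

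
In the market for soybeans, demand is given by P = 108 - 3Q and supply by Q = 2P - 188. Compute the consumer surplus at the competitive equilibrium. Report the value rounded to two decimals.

24.00

Rewriting supply in inverse form: P = 94 + 0.5Q.
Setting demand equal to supply, 14 = 3.5Q, so Q* = 4 and P* = 96.
The demand choke price is 108, so CS = (1/2)(Q*)(108 - P*) = (1/2)(4)(12) = 24.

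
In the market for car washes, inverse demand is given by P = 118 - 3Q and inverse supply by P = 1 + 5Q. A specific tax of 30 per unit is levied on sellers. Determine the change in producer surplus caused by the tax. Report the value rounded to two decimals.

Pre-tax equilibrium: 118 - 3Q = 1 + 5Q gives Q* = 14.625, P* = 74.125.
A tax on sellers shifts supply up by 30: 118 - 3Q = 1 + 5Q + 30, so Q_t = 10.875. Buyers pay P_b = 85.375; sellers receive P_s = P_b - 30 = 55.375.
Producers lose the trapezoid between P_s and P* out to Q_t plus the triangle from Q_t to Q*: change in PS = 295.6641 - 534.7266 = -239.0625.

-239.06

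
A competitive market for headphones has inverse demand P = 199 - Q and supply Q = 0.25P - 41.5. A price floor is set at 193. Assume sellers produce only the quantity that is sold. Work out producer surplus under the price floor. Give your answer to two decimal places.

90.00

Rewriting supply in inverse form: P = 166 + 4Q.
Without the control, 199 - Q = 166 + 4Q so Q* = 6.6 and P* = 192.4.
At P = 193, buyers demand (199 - 193)/1 = 6 while sellers would supply more, so the quantity traded is 6 at price 193.
The supply price at Q = 6 is 190. PS is the trapezoid between 193 and supply over [0, 6]: (1/2)[(193 - 166) + (193 - 190)](6) = 90.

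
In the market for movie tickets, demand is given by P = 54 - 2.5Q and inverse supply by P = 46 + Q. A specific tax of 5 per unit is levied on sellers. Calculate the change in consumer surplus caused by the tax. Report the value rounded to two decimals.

-5.61

Without the tax, 54 - 2.5Q = 46 + Q so Q* = 2.2857 and P* = 48.2857.
With the tax, sellers need 5 more per unit: 54 - 2.5Q = 46 + Q + 5, so Q_t = 0.8571. Buyers pay P_b = 51.8571; sellers receive P_s = P_b - 5 = 46.8571.
CS falls from (1/2)(2.2857)(5.7143) = 6.5306 to (1/2)(0.8571)(2.1429) = 0.9184, a change of -5.6122.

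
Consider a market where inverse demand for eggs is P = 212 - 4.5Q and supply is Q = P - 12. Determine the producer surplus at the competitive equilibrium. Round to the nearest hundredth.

Rewriting supply in inverse form: P = 12 + Q.
Setting demand equal to supply, 200 = 5.5Q, so Q* = 36.3636 and P* = 48.3636.
PS is the area between P* and the supply curve from 0 to Q*: (1/2)(36.3636)(36.3636) = 661.157.

661.16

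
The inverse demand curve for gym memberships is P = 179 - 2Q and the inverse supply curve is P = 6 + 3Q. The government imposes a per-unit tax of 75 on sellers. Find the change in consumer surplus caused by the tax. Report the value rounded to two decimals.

-813.00

Without the tax, 179 - 2Q = 6 + 3Q so Q* = 34.6 and P* = 109.8.
With the tax, sellers need 75 more per unit: 179 - 2Q = 6 + 3Q + 75, so Q_t = 19.6. Buyers pay P_b = 139.8; sellers receive P_s = P_b - 75 = 64.8.
CS falls from (1/2)(34.6)(69.2) = 1197.16 to (1/2)(19.6)(39.2) = 384.16, a change of -813.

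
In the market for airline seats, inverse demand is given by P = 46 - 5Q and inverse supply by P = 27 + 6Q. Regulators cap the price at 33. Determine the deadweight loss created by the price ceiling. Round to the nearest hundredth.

Free-market equilibrium: 46 - 5Q = 27 + 6Q gives Q* = 1.7273, P* = 37.3636.
At the ceiling price 33, quantity supplied is (33 - 27)/6 = 1; supply is the short side, so Q = 1 trades at P = 33.
The lost-trades triangle has base Q* - 1 = 0.7273 and height equal to the gap between the curves at Q = 1, which is 41 - 33 = 8. DWL = (1/2)(0.7273)(8) = 2.9091.

2.91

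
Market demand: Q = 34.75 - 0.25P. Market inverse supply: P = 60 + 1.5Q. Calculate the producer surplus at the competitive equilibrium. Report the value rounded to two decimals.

154.74

Rewriting demand in inverse form: P = 139 - 4Q.
Setting demand equal to supply, 79 = 5.5Q, so Q* = 14.3636 and P* = 81.5455.
Producer surplus is the triangle above supply below P*: (1/2)(14.3636)(81.5455 - 60) = (1/2)(14.3636)(21.5455) = 154.7355.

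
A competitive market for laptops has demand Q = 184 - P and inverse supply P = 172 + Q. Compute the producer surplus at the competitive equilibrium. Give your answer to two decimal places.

18.00

Rewriting demand in inverse form: P = 184 - Q.
Set 184 - Q = 172 + Q, which gives 12 = 2Q, so Q* = 6 and P* = 184 - (6) = 178.
Producer surplus is the triangle above supply below P*: (1/2)(6)(178 - 172) = (1/2)(6)(6) = 18.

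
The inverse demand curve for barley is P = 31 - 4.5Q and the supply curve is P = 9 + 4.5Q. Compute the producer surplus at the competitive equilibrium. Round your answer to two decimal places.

Set 31 - 4.5Q = 9 + 4.5Q, which gives 22 = 9Q, so Q* = 2.4444 and P* = 31 - 4.5(2.4444) = 20.
The supply curve's price intercept is 9, so PS = (1/2)(Q*)(P* - 9) = (1/2)(2.4444)(11) = 13.4444.

13.44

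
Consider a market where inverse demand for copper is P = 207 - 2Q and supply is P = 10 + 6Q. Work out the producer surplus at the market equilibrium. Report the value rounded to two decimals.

1819.17

Set 207 - 2Q = 10 + 6Q, which gives 197 = 8Q, so Q* = 24.625 and P* = 207 - 2(24.625) = 157.75.
Producer surplus is the triangle above supply below P*: (1/2)(24.625)(157.75 - 10) = (1/2)(24.625)(147.75) = 1819.1719.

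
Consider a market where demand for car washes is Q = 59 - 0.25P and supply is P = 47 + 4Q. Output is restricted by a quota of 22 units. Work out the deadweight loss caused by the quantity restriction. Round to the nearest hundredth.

Rewriting demand in inverse form: P = 236 - 4Q.
Unrestricted equilibrium: Q* = (236 - 47)/(4 + 4) = 23.625.
At Q = 22 the demand price is 236 - 4(22) = 148 and the supply price is 47 + 4(22) = 135.
DWL = (1/2)(gap between curves at 22) x (Q* - 22) = (1/2)(13)(1.625) = 10.5625.

10.56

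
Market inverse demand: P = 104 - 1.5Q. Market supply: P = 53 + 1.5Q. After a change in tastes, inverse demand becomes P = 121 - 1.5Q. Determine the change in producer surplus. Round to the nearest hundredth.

Initial equilibrium: Q_0 = 17, P_0 = 78.5; CS_0 = (1/2)(17)(25.5) = 216.75, PS_0 = (1/2)(17)(25.5) = 216.75.
New equilibrium: 121 - 1.5Q = 53 + 1.5Q gives Q_1 = 22.6667, P_1 = 87; CS_1 = 385.3333, PS_1 = 385.3333.
Change in producer surplus = 385.3333 - 216.75 = 168.5833.

168.58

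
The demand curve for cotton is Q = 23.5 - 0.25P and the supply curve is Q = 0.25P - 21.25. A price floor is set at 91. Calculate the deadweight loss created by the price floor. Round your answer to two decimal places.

Rewriting demand in inverse form: P = 94 - 4Q.
Rewriting supply in inverse form: P = 85 + 4Q.
Free-market equilibrium: 94 - 4Q = 85 + 4Q gives Q* = 1.125, P* = 89.5.
At P = 91, buyers demand (94 - 91)/4 = 0.75 while sellers would supply more, so the quantity traded is 0.75 at price 91.
The lost-trades triangle has base Q* - 0.75 = 0.375 and height equal to the gap between the curves at Q = 0.75, which is 91 - 88 = 3. DWL = (1/2)(0.375)(3) = 0.5625.

0.56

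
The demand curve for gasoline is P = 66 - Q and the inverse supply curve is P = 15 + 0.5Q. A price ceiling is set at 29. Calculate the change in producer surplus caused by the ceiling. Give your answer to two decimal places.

Without the control, 66 - Q = 15 + 0.5Q so Q* = 34 and P* = 32.
At P = 29, sellers supply (29 - 15)/0.5 = 28 while buyers want more, so the quantity traded is 28 at price 29.
PS goes from (1/2)(34)(17) = 289 to 196 (computed as (29 - 15)(28) - (1/2)(0.5)(28)^2), a change of -93.

-93.00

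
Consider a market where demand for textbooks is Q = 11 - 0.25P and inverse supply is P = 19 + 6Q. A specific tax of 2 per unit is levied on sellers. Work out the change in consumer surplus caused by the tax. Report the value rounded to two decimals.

-1.92

Rewriting demand in inverse form: P = 44 - 4Q.
Without the tax, 44 - 4Q = 19 + 6Q so Q* = 2.5 and P* = 34.
A tax on sellers shifts supply up by 2: 44 - 4Q = 19 + 6Q + 2, so Q_t = 2.3. Buyers pay P_b = 34.8; sellers receive P_s = P_b - 2 = 32.8.
CS falls from (1/2)(2.5)(10) = 12.5 to (1/2)(2.3)(9.2) = 10.58, a change of -1.92.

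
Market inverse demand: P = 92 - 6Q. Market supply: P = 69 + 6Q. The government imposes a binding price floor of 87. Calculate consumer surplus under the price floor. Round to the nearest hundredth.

2.08

Without the control, 92 - 6Q = 69 + 6Q so Q* = 1.9167 and P* = 80.5.
At P = 87, buyers demand (92 - 87)/6 = 0.8333 while sellers would supply more, so the quantity traded is 0.8333 at price 87.
CS is the triangle under demand above 87: (1/2)(0.8333)(92 - 87) = 2.0833.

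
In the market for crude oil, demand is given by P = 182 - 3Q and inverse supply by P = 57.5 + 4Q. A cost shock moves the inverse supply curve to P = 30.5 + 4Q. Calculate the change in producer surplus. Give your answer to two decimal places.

Initial equilibrium: Q_0 = 17.7857, P_0 = 128.6429; CS_0 = (1/2)(17.7857)(53.3571) = 474.4974, PS_0 = (1/2)(17.7857)(71.1429) = 632.6633.
New equilibrium: 182 - 3Q = 30.5 + 4Q gives Q_1 = 21.6429, P_1 = 117.0714; CS_1 = 702.6199, PS_1 = 936.8265.
Change in producer surplus = 936.8265 - 632.6633 = 304.1633.

304.16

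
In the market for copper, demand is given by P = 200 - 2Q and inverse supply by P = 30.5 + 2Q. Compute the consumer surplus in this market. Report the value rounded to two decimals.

Set 200 - 2Q = 30.5 + 2Q, which gives 169.5 = 4Q, so Q* = 42.375 and P* = 200 - 2(42.375) = 115.25.
The demand choke price is 200, so CS = (1/2)(Q*)(200 - P*) = (1/2)(42.375)(84.75) = 1795.6406.

1795.64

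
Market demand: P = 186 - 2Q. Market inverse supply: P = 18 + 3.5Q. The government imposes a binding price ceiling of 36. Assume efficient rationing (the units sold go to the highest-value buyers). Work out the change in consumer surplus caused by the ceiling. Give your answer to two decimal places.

-188.05

Free-market equilibrium: 186 - 2Q = 18 + 3.5Q gives Q* = 30.5455, P* = 124.9091.
At P = 36, sellers supply (36 - 18)/3.5 = 5.1429 while buyers want more, so the quantity traded is 5.1429 at price 36.
CS goes from (1/2)(30.5455)(61.0909) = 933.0248 to 744.9796 (computed as (186 - 36)(5.1429) - (1/2)(2)(5.1429)^2), a change of -188.0452.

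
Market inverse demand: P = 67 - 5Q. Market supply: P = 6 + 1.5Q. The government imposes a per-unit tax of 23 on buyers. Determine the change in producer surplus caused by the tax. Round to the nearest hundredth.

Without the tax, 67 - 5Q = 6 + 1.5Q so Q* = 9.3846 and P* = 20.0769.
A tax on buyers shifts demand down by 23: (67 - 23) - 5Q = 6 + 1.5Q, so Q_t = 5.8462. Buyers pay P_b = 37.7692; sellers receive P_s = P_b - 23 = 14.7692.
PS falls from (1/2)(9.3846)(14.0769) = 66.0533 to (1/2)(5.8462)(8.7692) = 25.6331, a change of -40.4201.

-40.42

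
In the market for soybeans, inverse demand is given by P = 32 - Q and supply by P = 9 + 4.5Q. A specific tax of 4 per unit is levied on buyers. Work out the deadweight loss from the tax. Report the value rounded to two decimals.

1.45

Without the tax, 32 - Q = 9 + 4.5Q so Q* = 4.1818 and P* = 27.8182.
With the tax, buyers' net willingness to pay falls by 4: (32 - 4) - Q = 9 + 4.5Q, so Q_t = 3.4545. Buyers pay P_b = 28.5455; sellers receive P_s = P_b - 4 = 24.5455.
Deadweight loss is the triangle between the curves from Q_t to Q*: (1/2)(4.1818 - 3.4545)(4) = 1.4545.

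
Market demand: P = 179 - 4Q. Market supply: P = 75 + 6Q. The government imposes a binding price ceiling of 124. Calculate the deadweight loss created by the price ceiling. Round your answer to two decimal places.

Free-market equilibrium: 179 - 4Q = 75 + 6Q gives Q* = 10.4, P* = 137.4.
At P = 124, sellers supply (124 - 75)/6 = 8.1667 while buyers want more, so the quantity traded is 8.1667 at price 124.
The lost-trades triangle has base Q* - 8.1667 = 2.2333 and height equal to the gap between the curves at Q = 8.1667, which is 146.3333 - 124 = 22.3333. DWL = (1/2)(2.2333)(22.3333) = 24.9389.

24.94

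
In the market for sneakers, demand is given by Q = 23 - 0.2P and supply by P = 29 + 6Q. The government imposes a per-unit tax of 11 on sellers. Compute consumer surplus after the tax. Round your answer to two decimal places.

Rewriting demand in inverse form: P = 115 - 5Q.
Without the tax, 115 - 5Q = 29 + 6Q so Q* = 7.8182 and P* = 75.9091.
A tax on sellers shifts supply up by 11: 115 - 5Q = 29 + 6Q + 11, so Q_t = 6.8182. Buyers pay P_b = 80.9091; sellers receive P_s = P_b - 11 = 69.9091.
Consumer surplus is the triangle under demand above P_b: (1/2)(6.8182)(115 - 80.9091) = 116.219.

116.22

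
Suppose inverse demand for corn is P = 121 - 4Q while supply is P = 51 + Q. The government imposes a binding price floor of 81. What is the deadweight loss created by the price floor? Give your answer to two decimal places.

40.00

Without the control, 121 - 4Q = 51 + Q so Q* = 14 and P* = 65.
At the floor price 81, quantity demanded is (121 - 81)/4 = 10; demand is the short side, so Q = 10 trades at P = 81.
The lost-trades triangle has base Q* - 10 = 4 and height equal to the gap between the curves at Q = 10, which is 81 - 61 = 20. DWL = (1/2)(4)(20) = 40.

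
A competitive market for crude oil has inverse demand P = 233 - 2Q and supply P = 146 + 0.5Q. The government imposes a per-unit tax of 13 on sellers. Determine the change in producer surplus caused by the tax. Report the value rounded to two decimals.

-83.72

Pre-tax equilibrium: 233 - 2Q = 146 + 0.5Q gives Q* = 34.8, P* = 163.4.
With the tax, sellers need 13 more per unit: 233 - 2Q = 146 + 0.5Q + 13, so Q_t = 29.6. Buyers pay P_b = 173.8; sellers receive P_s = P_b - 13 = 160.8.
PS falls from (1/2)(34.8)(17.4) = 302.76 to (1/2)(29.6)(14.8) = 219.04, a change of -83.72.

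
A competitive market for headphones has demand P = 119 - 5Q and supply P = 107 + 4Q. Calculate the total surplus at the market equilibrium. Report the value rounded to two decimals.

8.00

Setting demand equal to supply, 12 = 9Q, so Q* = 1.3333 and P* = 112.3333.
Total surplus is the full triangle between the curves from 0 to Q*: (1/2)(1.3333)(119 - 107) = 8.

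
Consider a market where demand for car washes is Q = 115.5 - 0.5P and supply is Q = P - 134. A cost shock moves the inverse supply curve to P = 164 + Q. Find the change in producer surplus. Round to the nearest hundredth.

-273.33

Rewriting demand in inverse form: P = 231 - 2Q.
Rewriting supply in inverse form: P = 134 + Q.
Initial equilibrium: Q_0 = 32.3333, P_0 = 166.3333; CS_0 = (1/2)(32.3333)(64.6667) = 1045.4444, PS_0 = (1/2)(32.3333)(32.3333) = 522.7222.
New equilibrium: 231 - 2Q = 164 + Q gives Q_1 = 22.3333, P_1 = 186.3333; CS_1 = 498.7778, PS_1 = 249.3889.
Change in producer surplus = 249.3889 - 522.7222 = -273.3333.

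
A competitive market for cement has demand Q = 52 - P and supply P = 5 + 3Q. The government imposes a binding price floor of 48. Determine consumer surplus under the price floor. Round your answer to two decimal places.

Rewriting demand in inverse form: P = 52 - Q.
Free-market equilibrium: 52 - Q = 5 + 3Q gives Q* = 11.75, P* = 40.25.
At the floor price 48, quantity demanded is (52 - 48)/1 = 4; demand is the short side, so Q = 4 trades at P = 48.
CS is the triangle under demand above 48: (1/2)(4)(52 - 48) = 8.

8.00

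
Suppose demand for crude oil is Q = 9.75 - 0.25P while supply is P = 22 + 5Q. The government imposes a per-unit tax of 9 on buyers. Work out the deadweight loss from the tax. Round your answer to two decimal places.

4.50

Rewriting demand in inverse form: P = 39 - 4Q.
Pre-tax equilibrium: 39 - 4Q = 22 + 5Q gives Q* = 1.8889, P* = 31.4444.
A tax on buyers shifts demand down by 9: (39 - 9) - 4Q = 22 + 5Q, so Q_t = 0.8889. Buyers pay P_b = 35.4444; sellers receive P_s = P_b - 9 = 26.4444.
The welfare triangle lost has base Q* - Q_t = 1 and height t = 9, so DWL = (1/2)(1)(9) = 4.5.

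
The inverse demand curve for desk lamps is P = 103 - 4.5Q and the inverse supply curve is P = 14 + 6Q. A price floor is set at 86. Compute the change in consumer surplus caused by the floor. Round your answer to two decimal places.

Free-market equilibrium: 103 - 4.5Q = 14 + 6Q gives Q* = 8.4762, P* = 64.8571.
At P = 86, buyers demand (103 - 86)/4.5 = 3.7778 while sellers would supply more, so the quantity traded is 3.7778 at price 86.
CS goes from (1/2)(8.4762)(38.1429) = 161.6531 to 32.1111 (computed as (103 - 86)(3.7778) - (1/2)(4.5)(3.7778)^2), a change of -129.542.

-129.54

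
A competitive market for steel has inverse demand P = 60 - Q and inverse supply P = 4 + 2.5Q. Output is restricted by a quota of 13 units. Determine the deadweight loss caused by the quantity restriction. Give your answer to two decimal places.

Unrestricted equilibrium: Q* = (60 - 4)/(1 + 2.5) = 16.
At Q = 13 the demand price is 60 - (13) = 47 and the supply price is 4 + 2.5(13) = 36.5.
Deadweight loss is the triangle between the curves from 13 to 16: (1/2)(47 - 36.5)(16 - 13) = 15.75.

15.75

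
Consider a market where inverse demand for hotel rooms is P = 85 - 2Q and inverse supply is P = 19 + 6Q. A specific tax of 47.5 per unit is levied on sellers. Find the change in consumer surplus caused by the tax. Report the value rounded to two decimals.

-62.71

Without the tax, 85 - 2Q = 19 + 6Q so Q* = 8.25 and P* = 68.5.
With the tax, sellers need 47.5 more per unit: 85 - 2Q = 19 + 6Q + 47.5, so Q_t = 2.3125. Buyers pay P_b = 80.375; sellers receive P_s = P_b - 47.5 = 32.875.
CS falls from (1/2)(8.25)(16.5) = 68.0625 to (1/2)(2.3125)(4.625) = 5.3477, a change of -62.7148.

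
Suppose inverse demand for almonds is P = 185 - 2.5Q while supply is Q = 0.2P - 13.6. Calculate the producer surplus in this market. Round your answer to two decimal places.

608.40

Rewriting supply in inverse form: P = 68 + 5Q.
Equilibrium: 185 - 2.5Q = 68 + 5Q, so Q* = 15.6 and P* = 146.
The supply curve's price intercept is 68, so PS = (1/2)(Q*)(P* - 68) = (1/2)(15.6)(78) = 608.4.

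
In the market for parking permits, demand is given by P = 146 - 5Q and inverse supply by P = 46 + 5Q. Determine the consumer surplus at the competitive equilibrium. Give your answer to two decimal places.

250.00

Setting demand equal to supply, 100 = 10Q, so Q* = 10 and P* = 96.
The demand choke price is 146, so CS = (1/2)(Q*)(146 - P*) = (1/2)(10)(50) = 250.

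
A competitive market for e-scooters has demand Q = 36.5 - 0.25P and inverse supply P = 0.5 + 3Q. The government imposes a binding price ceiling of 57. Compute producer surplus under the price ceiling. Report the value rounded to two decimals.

Rewriting demand in inverse form: P = 146 - 4Q.
Without the control, 146 - 4Q = 0.5 + 3Q so Q* = 20.7857 and P* = 62.8571.
At the ceiling price 57, quantity supplied is (57 - 0.5)/3 = 18.8333; supply is the short side, so Q = 18.8333 trades at P = 57.
PS is the triangle above supply below 57: (1/2)(18.8333)(57 - 0.5) = 532.0417.

532.04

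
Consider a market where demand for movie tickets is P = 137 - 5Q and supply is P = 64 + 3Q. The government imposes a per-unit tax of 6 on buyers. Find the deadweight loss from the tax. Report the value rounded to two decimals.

Pre-tax equilibrium: 137 - 5Q = 64 + 3Q gives Q* = 9.125, P* = 91.375.
A tax on buyers shifts demand down by 6: (137 - 6) - 5Q = 64 + 3Q, so Q_t = 8.375. Buyers pay P_b = 95.125; sellers receive P_s = P_b - 6 = 89.125.
The welfare triangle lost has base Q* - Q_t = 0.75 and height t = 6, so DWL = (1/2)(0.75)(6) = 2.25.

2.25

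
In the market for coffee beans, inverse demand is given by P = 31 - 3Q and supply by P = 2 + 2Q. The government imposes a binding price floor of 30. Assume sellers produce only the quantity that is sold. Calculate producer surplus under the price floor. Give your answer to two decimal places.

9.22

Free-market equilibrium: 31 - 3Q = 2 + 2Q gives Q* = 5.8, P* = 13.6.
At P = 30, buyers demand (31 - 30)/3 = 0.3333 while sellers would supply more, so the quantity traded is 0.3333 at price 30.
The supply price at Q = 0.3333 is 2.6667. PS is the trapezoid between 30 and supply over [0, 0.3333]: (1/2)[(30 - 2) + (30 - 2.6667)](0.3333) = 9.2222.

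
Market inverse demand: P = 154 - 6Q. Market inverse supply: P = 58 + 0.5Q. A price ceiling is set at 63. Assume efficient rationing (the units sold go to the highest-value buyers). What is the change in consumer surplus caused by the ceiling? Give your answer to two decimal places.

Free-market equilibrium: 154 - 6Q = 58 + 0.5Q gives Q* = 14.7692, P* = 65.3846.
At P = 63, sellers supply (63 - 58)/0.5 = 10 while buyers want more, so the quantity traded is 10 at price 63.
CS goes from (1/2)(14.7692)(88.6154) = 654.3905 to 610 (computed as (154 - 63)(10) - (1/2)(6)(10)^2), a change of -44.3905.

-44.39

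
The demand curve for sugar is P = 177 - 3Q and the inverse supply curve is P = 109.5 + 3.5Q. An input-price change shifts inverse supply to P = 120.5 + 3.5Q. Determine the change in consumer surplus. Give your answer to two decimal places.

-48.43

Initial equilibrium: Q_0 = 10.3846, P_0 = 145.8462; CS_0 = (1/2)(10.3846)(31.1538) = 161.7604, PS_0 = (1/2)(10.3846)(36.3462) = 188.7204.
New equilibrium: 177 - 3Q = 120.5 + 3.5Q gives Q_1 = 8.6923, P_1 = 150.9231; CS_1 = 113.3343, PS_1 = 132.2234.
Change in consumer surplus = 113.3343 - 161.7604 = -48.426.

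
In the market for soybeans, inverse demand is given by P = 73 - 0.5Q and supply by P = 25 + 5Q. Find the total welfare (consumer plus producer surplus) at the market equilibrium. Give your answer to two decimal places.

Set 73 - 0.5Q = 25 + 5Q, which gives 48 = 5.5Q, so Q* = 8.7273 and P* = 73 - 0.5(8.7273) = 68.6364.
CS = (1/2)(8.7273)(4.3636) = 19.0413 and PS = (1/2)(8.7273)(43.6364) = 190.4132, so total surplus = 209.4545.

209.45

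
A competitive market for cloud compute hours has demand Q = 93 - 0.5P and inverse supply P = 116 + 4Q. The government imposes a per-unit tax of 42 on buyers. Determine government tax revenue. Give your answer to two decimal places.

196.00

Rewriting demand in inverse form: P = 186 - 2Q.
Pre-tax equilibrium: 186 - 2Q = 116 + 4Q gives Q* = 11.6667, P* = 162.6667.
With the tax, buyers' net willingness to pay falls by 42: (186 - 42) - 2Q = 116 + 4Q, so Q_t = 4.6667. Buyers pay P_b = 176.6667; sellers receive P_s = P_b - 42 = 134.6667.
Revenue is the tax times quantity traded: 42 x 4.6667 = 196.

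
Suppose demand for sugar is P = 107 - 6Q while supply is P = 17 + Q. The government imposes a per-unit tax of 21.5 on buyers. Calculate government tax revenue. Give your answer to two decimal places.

Pre-tax equilibrium: 107 - 6Q = 17 + Q gives Q* = 12.8571, P* = 29.8571.
A tax on buyers shifts demand down by 21.5: (107 - 21.5) - 6Q = 17 + Q, so Q_t = 9.7857. Buyers pay P_b = 48.2857; sellers receive P_s = P_b - 21.5 = 26.7857.
Tax revenue = t x Q_t = 21.5 x 9.7857 = 210.3929.

210.39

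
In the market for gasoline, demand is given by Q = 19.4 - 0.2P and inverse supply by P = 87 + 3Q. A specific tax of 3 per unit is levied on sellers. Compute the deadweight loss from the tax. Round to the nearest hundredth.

0.56

Rewriting demand in inverse form: P = 97 - 5Q.
Pre-tax equilibrium: 97 - 5Q = 87 + 3Q gives Q* = 1.25, P* = 90.75.
A tax on sellers shifts supply up by 3: 97 - 5Q = 87 + 3Q + 3, so Q_t = 0.875. Buyers pay P_b = 92.625; sellers receive P_s = P_b - 3 = 89.625.
The welfare triangle lost has base Q* - Q_t = 0.375 and height t = 3, so DWL = (1/2)(0.375)(3) = 0.5625.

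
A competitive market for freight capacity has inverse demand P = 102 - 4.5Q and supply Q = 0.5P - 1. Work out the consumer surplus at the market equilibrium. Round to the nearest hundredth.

532.54

Rewriting supply in inverse form: P = 2 + 2Q.
Setting demand equal to supply, 100 = 6.5Q, so Q* = 15.3846 and P* = 32.7692.
CS is the area between the demand curve and P* from 0 to Q*: (1/2)(15.3846)(69.2308) = 532.5444.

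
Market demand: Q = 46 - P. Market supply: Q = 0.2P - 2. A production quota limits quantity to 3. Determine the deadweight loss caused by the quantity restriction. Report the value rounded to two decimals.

Rewriting demand in inverse form: P = 46 - Q.
Rewriting supply in inverse form: P = 10 + 5Q.
Without the quota, 46 - Q = 10 + 5Q gives Q* = 6.
At Q = 3 the demand price is 46 - (3) = 43 and the supply price is 10 + 5(3) = 25.
DWL = (1/2)(gap between curves at 3) x (Q* - 3) = (1/2)(18)(3) = 27.

27.00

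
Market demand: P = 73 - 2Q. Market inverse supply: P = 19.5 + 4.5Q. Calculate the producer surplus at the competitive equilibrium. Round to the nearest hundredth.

152.43

Set 73 - 2Q = 19.5 + 4.5Q, which gives 53.5 = 6.5Q, so Q* = 8.2308 and P* = 73 - 2(8.2308) = 56.5385.
Producer surplus is the triangle above supply below P*: (1/2)(8.2308)(56.5385 - 19.5) = (1/2)(8.2308)(37.0385) = 152.4275.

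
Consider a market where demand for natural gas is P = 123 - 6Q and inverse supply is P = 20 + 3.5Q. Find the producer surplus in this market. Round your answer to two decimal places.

205.71

Set 123 - 6Q = 20 + 3.5Q, which gives 103 = 9.5Q, so Q* = 10.8421 and P* = 123 - 6(10.8421) = 57.9474.
The supply curve's price intercept is 20, so PS = (1/2)(Q*)(P* - 20) = (1/2)(10.8421)(37.9474) = 205.7147.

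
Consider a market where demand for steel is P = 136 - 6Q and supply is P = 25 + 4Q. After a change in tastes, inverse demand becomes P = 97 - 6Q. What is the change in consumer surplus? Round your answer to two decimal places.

Initial equilibrium: Q_0 = 11.1, P_0 = 69.4; CS_0 = (1/2)(11.1)(66.6) = 369.63, PS_0 = (1/2)(11.1)(44.4) = 246.42.
New equilibrium: 97 - 6Q = 25 + 4Q gives Q_1 = 7.2, P_1 = 53.8; CS_1 = 155.52, PS_1 = 103.68.
Change in consumer surplus = 155.52 - 369.63 = -214.11.

-214.11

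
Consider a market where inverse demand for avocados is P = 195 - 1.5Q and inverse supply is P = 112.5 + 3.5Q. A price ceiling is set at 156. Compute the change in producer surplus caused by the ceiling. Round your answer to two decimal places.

Without the control, 195 - 1.5Q = 112.5 + 3.5Q so Q* = 16.5 and P* = 170.25.
At the ceiling price 156, quantity supplied is (156 - 112.5)/3.5 = 12.4286; supply is the short side, so Q = 12.4286 trades at P = 156.
PS goes from (1/2)(16.5)(57.75) = 476.4375 to 270.3214 (computed as (156 - 112.5)(12.4286) - (1/2)(3.5)(12.4286)^2), a change of -206.1161.

-206.12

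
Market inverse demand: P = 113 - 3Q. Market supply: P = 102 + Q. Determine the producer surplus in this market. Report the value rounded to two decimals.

Equilibrium: 113 - 3Q = 102 + Q, so Q* = 2.75 and P* = 104.75.
Producer surplus is the triangle above supply below P*: (1/2)(2.75)(104.75 - 102) = (1/2)(2.75)(2.75) = 3.7812.

3.78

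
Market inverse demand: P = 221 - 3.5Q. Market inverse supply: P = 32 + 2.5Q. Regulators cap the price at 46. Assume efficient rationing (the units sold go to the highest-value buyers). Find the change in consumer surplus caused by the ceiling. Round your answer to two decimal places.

Free-market equilibrium: 221 - 3.5Q = 32 + 2.5Q gives Q* = 31.5, P* = 110.75.
At the ceiling price 46, quantity supplied is (46 - 32)/2.5 = 5.6; supply is the short side, so Q = 5.6 trades at P = 46.
CS goes from (1/2)(31.5)(110.25) = 1736.4375 to 925.12 (computed as (221 - 46)(5.6) - (1/2)(3.5)(5.6)^2), a change of -811.3175.

-811.32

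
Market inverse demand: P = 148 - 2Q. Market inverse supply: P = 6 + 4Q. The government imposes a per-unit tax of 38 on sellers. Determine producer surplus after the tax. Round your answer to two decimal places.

Pre-tax equilibrium: 148 - 2Q = 6 + 4Q gives Q* = 23.6667, P* = 100.6667.
A tax on sellers shifts supply up by 38: 148 - 2Q = 6 + 4Q + 38, so Q_t = 17.3333. Buyers pay P_b = 113.3333; sellers receive P_s = P_b - 38 = 75.3333.
Producer surplus is the triangle above supply below P_s: (1/2)(17.3333)(75.3333 - 6) = 600.8889.

600.89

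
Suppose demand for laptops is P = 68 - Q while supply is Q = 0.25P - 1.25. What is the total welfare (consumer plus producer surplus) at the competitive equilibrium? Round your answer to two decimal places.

396.90

Rewriting supply in inverse form: P = 5 + 4Q.
Set 68 - Q = 5 + 4Q, which gives 63 = 5Q, so Q* = 12.6 and P* = 68 - (12.6) = 55.4.
Total surplus is the full triangle between the curves from 0 to Q*: (1/2)(12.6)(68 - 5) = 396.9.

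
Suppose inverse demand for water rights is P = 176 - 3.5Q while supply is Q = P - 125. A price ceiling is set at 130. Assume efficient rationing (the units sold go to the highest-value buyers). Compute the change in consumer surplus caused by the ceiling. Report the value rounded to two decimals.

-38.53

Rewriting supply in inverse form: P = 125 + Q.
Without the control, 176 - 3.5Q = 125 + Q so Q* = 11.3333 and P* = 136.3333.
At the ceiling price 130, quantity supplied is (130 - 125)/1 = 5; supply is the short side, so Q = 5 trades at P = 130.
CS goes from (1/2)(11.3333)(39.6667) = 224.7778 to 186.25 (computed as (176 - 130)(5) - (1/2)(3.5)(5)^2), a change of -38.5278.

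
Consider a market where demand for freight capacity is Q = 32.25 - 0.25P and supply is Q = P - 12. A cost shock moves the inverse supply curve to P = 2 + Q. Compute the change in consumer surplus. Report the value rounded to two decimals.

195.20

Rewriting demand in inverse form: P = 129 - 4Q.
Rewriting supply in inverse form: P = 12 + Q.
Initial equilibrium: Q_0 = 23.4, P_0 = 35.4; CS_0 = (1/2)(23.4)(93.6) = 1095.12, PS_0 = (1/2)(23.4)(23.4) = 273.78.
New equilibrium: 129 - 4Q = 2 + Q gives Q_1 = 25.4, P_1 = 27.4; CS_1 = 1290.32, PS_1 = 322.58.
Change in consumer surplus = 1290.32 - 1095.12 = 195.2.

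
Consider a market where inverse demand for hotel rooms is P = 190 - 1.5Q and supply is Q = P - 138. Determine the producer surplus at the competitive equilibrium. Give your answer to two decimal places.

Rewriting supply in inverse form: P = 138 + Q.
Set 190 - 1.5Q = 138 + Q, which gives 52 = 2.5Q, so Q* = 20.8 and P* = 190 - 1.5(20.8) = 158.8.
Producer surplus is the triangle above supply below P*: (1/2)(20.8)(158.8 - 138) = (1/2)(20.8)(20.8) = 216.32.

216.32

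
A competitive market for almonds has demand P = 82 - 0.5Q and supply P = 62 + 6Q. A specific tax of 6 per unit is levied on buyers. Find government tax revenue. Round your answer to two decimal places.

12.92

Without the tax, 82 - 0.5Q = 62 + 6Q so Q* = 3.0769 and P* = 80.4615.
With the tax, buyers' net willingness to pay falls by 6: (82 - 6) - 0.5Q = 62 + 6Q, so Q_t = 2.1538. Buyers pay P_b = 80.9231; sellers receive P_s = P_b - 6 = 74.9231.
Tax revenue = t x Q_t = 6 x 2.1538 = 12.9231.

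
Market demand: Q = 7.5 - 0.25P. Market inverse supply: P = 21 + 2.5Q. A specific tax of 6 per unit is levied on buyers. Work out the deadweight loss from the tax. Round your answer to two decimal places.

2.77

Rewriting demand in inverse form: P = 30 - 4Q.
Pre-tax equilibrium: 30 - 4Q = 21 + 2.5Q gives Q* = 1.3846, P* = 24.4615.
With the tax, buyers' net willingness to pay falls by 6: (30 - 6) - 4Q = 21 + 2.5Q, so Q_t = 0.4615. Buyers pay P_b = 28.1538; sellers receive P_s = P_b - 6 = 22.1538.
The welfare triangle lost has base Q* - Q_t = 0.9231 and height t = 6, so DWL = (1/2)(0.9231)(6) = 2.7692.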